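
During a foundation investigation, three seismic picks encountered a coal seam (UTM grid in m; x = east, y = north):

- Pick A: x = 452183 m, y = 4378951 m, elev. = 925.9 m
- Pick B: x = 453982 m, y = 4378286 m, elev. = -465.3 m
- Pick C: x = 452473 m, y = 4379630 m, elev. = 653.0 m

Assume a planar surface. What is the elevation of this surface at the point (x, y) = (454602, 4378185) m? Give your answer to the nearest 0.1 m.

-952.7 m

Two edge vectors: Pick A→Pick B = (1799, -665, -1391.2), Pick A→Pick C = (290, 679, -272.9).
Normal n = (Pick A→Pick B) × (Pick A→Pick C) = (1126103.3, 87499.1, 1414371).
So ∂z/∂x = −n_x/n_z = −0.796186644 and ∂z/∂y = −n_y/n_z = −0.061864320.
Intercept c from Pick A: 925.9 + 360022.07 + 270900.83 = 631848.79.
At (454602, 4378185): z = −361948.0 − 270853.4 + 631848.79 = -952.7 m.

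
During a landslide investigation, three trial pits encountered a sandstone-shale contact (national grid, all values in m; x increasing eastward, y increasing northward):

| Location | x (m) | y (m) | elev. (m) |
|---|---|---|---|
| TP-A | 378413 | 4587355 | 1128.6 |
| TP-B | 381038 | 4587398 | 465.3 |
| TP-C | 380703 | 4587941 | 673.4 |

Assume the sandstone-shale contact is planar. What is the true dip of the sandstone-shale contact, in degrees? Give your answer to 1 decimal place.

18.8°

Let the plane be z = a·x + b·y + c.
TP-B−TP-A: 2625a + 43b = −663.3;  TP-C−TP-A: 2290a + 586b = −455.2.
Solving gives a = −0.25637, b = 0.22507.
Gradient magnitude |∇z| = √(a² + b²) = √(0.06573 + 0.05066) = 0.34115.
True dip = arctan(0.34115) = 18.8°, dipping toward SE (azimuth ≈ 131°).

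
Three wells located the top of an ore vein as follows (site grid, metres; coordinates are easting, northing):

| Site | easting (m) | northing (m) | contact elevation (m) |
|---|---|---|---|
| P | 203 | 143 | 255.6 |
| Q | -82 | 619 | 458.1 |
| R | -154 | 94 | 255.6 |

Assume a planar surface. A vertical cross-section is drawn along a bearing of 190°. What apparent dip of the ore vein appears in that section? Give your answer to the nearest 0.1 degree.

20.7°

Let the plane be z = a·easting + b·northing + c.
Q−P: −285a + 476b = 202.5;  R−P: −357a − 49b = 0.
Solving gives a = −0.05396, b = 0.39311.
Unit vector along 190° is (sin 190°, cos 190°) = (-0.1736, -0.9848).
Slope in that direction = a·(-0.1736) + b·(-0.9848) = −0.37777.
Apparent dip = arctan|0.37777| = 20.7° (true dip is 21.6°, so apparent ≤ true as expected).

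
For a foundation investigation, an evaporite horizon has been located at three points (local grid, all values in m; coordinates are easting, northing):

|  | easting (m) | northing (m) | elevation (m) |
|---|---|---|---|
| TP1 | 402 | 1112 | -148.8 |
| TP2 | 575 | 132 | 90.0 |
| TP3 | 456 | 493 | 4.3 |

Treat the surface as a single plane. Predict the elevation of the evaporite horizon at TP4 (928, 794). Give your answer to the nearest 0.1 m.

-90.6 m

Two edge vectors: TP1→TP2 = (173, -980, 238.8), TP1→TP3 = (54, -619, 153.1).
Normal n = (TP1→TP2) × (TP1→TP3) = (-2220.8, -13591.1, -54167).
So ∂z/∂easting = −n_x/n_z = −0.040999 and ∂z/∂northing = −n_y/n_z = −0.250911.
Intercept c from TP1: -148.8 + 16.48 + 279.01 = 146.69.
At (928, 794): z = −38.0 − 199.2 + 146.69 = -90.6 m.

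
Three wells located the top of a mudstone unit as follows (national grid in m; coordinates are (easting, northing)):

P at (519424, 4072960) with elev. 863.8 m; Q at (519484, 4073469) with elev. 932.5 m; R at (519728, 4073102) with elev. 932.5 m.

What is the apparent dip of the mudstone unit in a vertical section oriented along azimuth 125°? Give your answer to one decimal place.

Two edge vectors: P→Q = (60, 509, 68.7), P→R = (304, 142, 68.7).
Normal n = (P→Q) × (P→R) = (25212.9, 16762.8, -146216).
So ∂z/∂E = −n_x/n_z = 0.17244 and ∂z/∂N = −n_y/n_z = 0.11464.
Unit vector along 125° is (sin 125°, cos 125°) = (0.8192, -0.5736).
Slope in that direction = a·(0.8192) + b·(-0.5736) = 0.07549.
Apparent dip = arctan|0.07549| = 4.3° (true dip is 11.7°, so apparent ≤ true as expected).

4.3°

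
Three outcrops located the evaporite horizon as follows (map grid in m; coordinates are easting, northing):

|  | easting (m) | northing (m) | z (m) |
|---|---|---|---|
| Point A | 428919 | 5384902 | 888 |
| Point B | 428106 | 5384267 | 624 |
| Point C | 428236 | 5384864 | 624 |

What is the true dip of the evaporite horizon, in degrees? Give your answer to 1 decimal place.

21.8°

Let the plane be z = a·easting + b·northing + c.
Point B−Point A: −813a − 635b = −264;  Point C−Point A: −683a − 38b = −264.
Solving gives a = 0.39127, b = −0.08520.
Gradient magnitude |∇z| = √(a² + b²) = √(0.15309 + 0.00726) = 0.40044.
True dip = arctan(0.40044) = 21.8°, dipping toward WNW (azimuth ≈ 282°).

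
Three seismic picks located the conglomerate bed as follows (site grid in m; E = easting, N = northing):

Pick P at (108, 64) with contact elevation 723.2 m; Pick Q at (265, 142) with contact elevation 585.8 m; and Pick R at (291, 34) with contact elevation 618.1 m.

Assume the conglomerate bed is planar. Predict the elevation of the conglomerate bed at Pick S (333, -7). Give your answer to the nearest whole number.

610 m

Let the plane be z = a·E + b·N + c.
Pick Q−Pick P: 157a + 78b = −137.4;  Pick R−Pick P: 183a − 30b = −105.1.
Solving gives a = −0.64896, b = −0.45530.
Then c = 723.2 − a·108 − b·64 = 822.43.
At (333, -7): z = −216.1 + 3.2 + 822.43 = 609.5 m.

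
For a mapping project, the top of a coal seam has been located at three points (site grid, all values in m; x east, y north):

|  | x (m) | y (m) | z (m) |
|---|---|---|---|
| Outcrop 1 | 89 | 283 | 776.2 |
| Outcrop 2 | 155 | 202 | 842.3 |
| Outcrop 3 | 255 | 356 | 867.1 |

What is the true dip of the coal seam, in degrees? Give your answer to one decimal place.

Two edge vectors: Outcrop 1→Outcrop 2 = (66, -81, 66.1), Outcrop 1→Outcrop 3 = (166, 73, 90.9).
Normal n = (Outcrop 1→Outcrop 2) × (Outcrop 1→Outcrop 3) = (-12188.2, 4973.2, 18264).
So ∂z/∂x = −n_x/n_z = 0.66733 and ∂z/∂y = −n_y/n_z = −0.27230.
Gradient magnitude |∇z| = √(a² + b²) = √(0.44534 + 0.07414) = 0.72075.
True dip = arctan(0.72075) = 35.8°, dipping toward WNW (azimuth ≈ 292°).

35.8°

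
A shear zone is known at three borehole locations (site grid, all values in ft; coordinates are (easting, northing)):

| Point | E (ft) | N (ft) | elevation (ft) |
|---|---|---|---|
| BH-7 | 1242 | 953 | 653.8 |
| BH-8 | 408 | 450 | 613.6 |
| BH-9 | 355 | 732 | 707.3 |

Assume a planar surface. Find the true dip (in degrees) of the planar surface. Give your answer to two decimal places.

Two edge vectors: BH-7→BH-8 = (-834, -503, -40.2), BH-7→BH-9 = (-887, -221, 53.5).
Normal n = (BH-7→BH-8) × (BH-7→BH-9) = (-35794.7, 80276.4, -261847).
So ∂z/∂E = −n_x/n_z = −0.13670 and ∂z/∂N = −n_y/n_z = 0.30658.
Gradient magnitude |∇z| = √(a² + b²) = √(0.01869 + 0.09399) = 0.33567.
True dip = arctan(0.33567) = 18.56°, dipping toward SSE (azimuth ≈ 156°).

18.56°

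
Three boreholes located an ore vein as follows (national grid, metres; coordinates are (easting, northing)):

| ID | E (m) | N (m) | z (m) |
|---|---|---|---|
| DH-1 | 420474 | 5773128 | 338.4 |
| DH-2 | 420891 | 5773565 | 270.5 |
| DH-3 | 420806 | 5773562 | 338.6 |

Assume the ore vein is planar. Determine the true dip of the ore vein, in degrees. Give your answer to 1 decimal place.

Two edge vectors: DH-1→DH-2 = (417, 437, -67.9), DH-1→DH-3 = (332, 434, 0.2).
Normal n = (DH-1→DH-2) × (DH-1→DH-3) = (29556, -22626.2, 35894).
So ∂z/∂E = −n_x/n_z = −0.82342 and ∂z/∂N = −n_y/n_z = 0.63036.
Gradient magnitude |∇z| = √(a² + b²) = √(0.67803 + 0.39736) = 1.03701.
True dip = arctan(1.03701) = 46.0°, dipping toward SE (azimuth ≈ 127°).

46.0°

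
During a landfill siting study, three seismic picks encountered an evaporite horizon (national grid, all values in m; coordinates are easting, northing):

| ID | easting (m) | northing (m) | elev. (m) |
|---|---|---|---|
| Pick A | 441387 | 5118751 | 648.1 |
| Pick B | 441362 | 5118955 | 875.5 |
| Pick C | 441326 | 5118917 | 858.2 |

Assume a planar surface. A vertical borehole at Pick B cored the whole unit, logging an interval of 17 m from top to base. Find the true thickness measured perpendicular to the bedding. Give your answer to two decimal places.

Two edge vectors: Pick A→Pick B = (-25, 204, 227.4), Pick A→Pick C = (-61, 166, 210.1).
Normal n = (Pick A→Pick B) × (Pick A→Pick C) = (5112, -8618.9, 8294).
So ∂z/∂easting = −n_x/n_z = −0.61635 and ∂z/∂northing = −n_y/n_z = 1.03917.
|∇z| = √(a²+b²) = 1.20821, so dip δ = arctan(1.20821) = 50.39°.
True thickness = vertical thickness × cos δ = 17 × cos 50.39° = 10.84 m.

10.84 m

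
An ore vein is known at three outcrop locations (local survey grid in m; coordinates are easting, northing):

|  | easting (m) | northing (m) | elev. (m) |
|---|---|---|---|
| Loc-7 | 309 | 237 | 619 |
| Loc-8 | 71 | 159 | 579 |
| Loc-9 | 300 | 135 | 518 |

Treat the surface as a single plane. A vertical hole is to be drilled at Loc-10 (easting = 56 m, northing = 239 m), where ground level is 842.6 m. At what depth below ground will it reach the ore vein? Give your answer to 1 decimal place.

180.8 m

Let the plane be z = a·easting + b·northing + c.
Loc-8−Loc-7: −238a − 78b = −40;  Loc-9−Loc-7: −9a − 102b = −101.
Solving gives a = −0.16111, b = 1.00441.
Then c = 619 − a·309 − b·237 = 430.74.
At (56, 239): z_contact = −9.02 + 240.05 + 430.74 = 661.77 m.
Depth below ground = 842.6 − 661.77 = 180.8 m.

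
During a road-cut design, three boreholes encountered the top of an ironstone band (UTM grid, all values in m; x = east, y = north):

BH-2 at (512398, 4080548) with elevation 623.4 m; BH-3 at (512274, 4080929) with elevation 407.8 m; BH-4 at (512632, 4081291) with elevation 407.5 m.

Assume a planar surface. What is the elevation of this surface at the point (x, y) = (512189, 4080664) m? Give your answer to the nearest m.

Let the plane be z = a·x + b·y + c.
BH-3−BH-2: −124a + 381b = −215.6;  BH-4−BH-2: 234a + 743b = −215.9.
Solving gives a = 0.42988924, b = −0.42596781.
Then c = 623.4 − a·512398 − b·4080548 = 1518531.10.
At (512189, 4080664): z = 220184.5 − 1738231.5 + 1518531.10 = 484.1 m.

484 m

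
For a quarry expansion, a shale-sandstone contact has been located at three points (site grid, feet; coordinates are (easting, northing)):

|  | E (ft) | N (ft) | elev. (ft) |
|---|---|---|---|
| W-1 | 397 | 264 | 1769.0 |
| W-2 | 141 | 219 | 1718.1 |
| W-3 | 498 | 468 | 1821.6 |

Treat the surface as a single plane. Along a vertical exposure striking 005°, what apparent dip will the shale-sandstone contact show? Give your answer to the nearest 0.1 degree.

Two edge vectors: W-1→W-2 = (-256, -45, -50.9), W-1→W-3 = (101, 204, 52.6).
Normal n = (W-1→W-2) × (W-1→W-3) = (8016.6, 8324.7, -47679).
So ∂z/∂E = −n_x/n_z = 0.16814 and ∂z/∂N = −n_y/n_z = 0.17460.
Unit vector along 005° is (sin 5°, cos 5°) = (0.0872, 0.9962).
Slope in that direction = a·(0.0872) + b·(0.9962) = 0.18859.
Apparent dip = arctan|0.18859| = 10.7° (true dip is 13.6°, so apparent ≤ true as expected).

10.7°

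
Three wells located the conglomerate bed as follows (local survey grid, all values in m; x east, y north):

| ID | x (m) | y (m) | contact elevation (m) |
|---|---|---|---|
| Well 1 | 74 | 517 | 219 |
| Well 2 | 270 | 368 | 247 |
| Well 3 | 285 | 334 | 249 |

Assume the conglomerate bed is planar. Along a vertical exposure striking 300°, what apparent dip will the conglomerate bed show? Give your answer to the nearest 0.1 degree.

Two edge vectors: Well 1→Well 2 = (196, -149, 28), Well 1→Well 3 = (211, -183, 30).
Normal n = (Well 1→Well 2) × (Well 1→Well 3) = (654, 28, -4429).
So ∂z/∂x = −n_x/n_z = 0.14766 and ∂z/∂y = −n_y/n_z = 0.00632.
Unit vector along 300° is (sin 300°, cos 300°) = (-0.8660, 0.5000).
Slope in that direction = a·(-0.8660) + b·(0.5000) = −0.12472.
Apparent dip = arctan|0.12472| = 7.1° (true dip is 8.4°, so apparent ≤ true as expected).

7.1°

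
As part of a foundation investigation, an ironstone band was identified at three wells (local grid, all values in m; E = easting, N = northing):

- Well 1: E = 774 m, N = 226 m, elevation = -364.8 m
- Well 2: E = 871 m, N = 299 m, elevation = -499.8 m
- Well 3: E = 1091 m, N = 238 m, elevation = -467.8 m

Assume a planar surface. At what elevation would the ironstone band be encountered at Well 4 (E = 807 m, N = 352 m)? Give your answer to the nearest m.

Let the plane be z = a·E + b·N + c.
Well 2−Well 1: 97a + 73b = −135;  Well 3−Well 1: 317a + 12b = −103.
Solving gives a = −0.26842, b = −1.49265.
Then c = -364.8 − a·774 − b·226 = 180.29.
At (807, 352): z = −216.6 − 525.4 + 180.29 = -561.7 m.

-562 m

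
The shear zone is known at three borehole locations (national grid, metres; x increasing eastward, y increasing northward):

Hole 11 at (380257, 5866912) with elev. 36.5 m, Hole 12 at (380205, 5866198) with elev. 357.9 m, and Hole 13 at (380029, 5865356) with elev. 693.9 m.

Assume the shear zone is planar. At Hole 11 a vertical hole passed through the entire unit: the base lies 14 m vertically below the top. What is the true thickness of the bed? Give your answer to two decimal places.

Two edge vectors: Hole 11→Hole 12 = (-52, -714, 321.4), Hole 11→Hole 13 = (-228, -1556, 657.4).
Normal n = (Hole 11→Hole 12) × (Hole 11→Hole 13) = (30714.8, -39094.4, -81880).
So ∂z/∂x = −n_x/n_z = 0.37512 and ∂z/∂y = −n_y/n_z = −0.47746.
|∇z| = √(a²+b²) = 0.60719, so dip δ = arctan(0.60719) = 31.27°.
True thickness = vertical thickness × cos δ = 14 × cos 31.27° = 11.97 m.

11.97 m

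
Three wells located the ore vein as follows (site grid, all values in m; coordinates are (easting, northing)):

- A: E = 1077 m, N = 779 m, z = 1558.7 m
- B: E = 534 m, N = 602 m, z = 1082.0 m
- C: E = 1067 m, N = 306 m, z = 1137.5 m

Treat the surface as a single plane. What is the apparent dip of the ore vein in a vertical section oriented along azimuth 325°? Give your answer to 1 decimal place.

20.8°

Let the plane be z = a·E + b·N + c.
B−A: −543a − 177b = −476.7;  C−A: −10a − 473b = −421.2.
Solving gives a = 0.59171, b = 0.87798.
Unit vector along 325° is (sin 325°, cos 325°) = (-0.5736, 0.8192).
Slope in that direction = a·(-0.5736) + b·(0.8192) = 0.37981.
Apparent dip = arctan|0.37981| = 20.8° (true dip is 46.6°, so apparent ≤ true as expected).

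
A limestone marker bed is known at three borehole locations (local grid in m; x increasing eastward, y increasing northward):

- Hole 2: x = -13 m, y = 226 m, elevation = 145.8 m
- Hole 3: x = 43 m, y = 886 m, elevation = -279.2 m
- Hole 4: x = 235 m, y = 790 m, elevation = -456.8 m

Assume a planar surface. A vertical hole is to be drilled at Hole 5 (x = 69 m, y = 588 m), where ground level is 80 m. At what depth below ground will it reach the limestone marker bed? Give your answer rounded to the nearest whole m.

Let the plane be z = a·x + b·y + c.
Hole 3−Hole 2: 56a + 660b = −425;  Hole 4−Hole 2: 248a + 564b = −602.6.
Solving gives a = −1.19622, b = −0.54244.
Then c = 145.8 − a·-13 − b·226 = 252.84.
At (69, 588): z_contact = −82.5 − 319.0 + 252.84 = -148.7 m.
Depth below ground = 80 − (-148.7) = 229 m.

229 m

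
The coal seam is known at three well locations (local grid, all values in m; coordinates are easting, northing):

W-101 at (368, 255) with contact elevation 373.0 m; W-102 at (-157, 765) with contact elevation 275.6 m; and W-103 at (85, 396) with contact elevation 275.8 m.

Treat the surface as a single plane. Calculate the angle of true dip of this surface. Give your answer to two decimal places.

Two edge vectors: W-101→W-102 = (-525, 510, -97.4), W-101→W-103 = (-283, 141, -97.2).
Normal n = (W-101→W-102) × (W-101→W-103) = (-35838.6, -23465.8, 70305).
So ∂z/∂easting = −n_x/n_z = 0.50976 and ∂z/∂northing = −n_y/n_z = 0.33377.
Gradient magnitude |∇z| = √(a² + b²) = √(0.25985 + 0.11140) = 0.60931.
True dip = arctan(0.60931) = 31.35°, dipping toward WSW (azimuth ≈ 237°).

31.35°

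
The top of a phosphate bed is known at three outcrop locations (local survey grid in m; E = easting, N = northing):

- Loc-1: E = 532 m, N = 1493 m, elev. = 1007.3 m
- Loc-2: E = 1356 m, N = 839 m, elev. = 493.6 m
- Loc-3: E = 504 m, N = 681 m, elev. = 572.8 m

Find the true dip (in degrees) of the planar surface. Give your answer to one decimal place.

29.9°

Two edge vectors: Loc-1→Loc-2 = (824, -654, -513.7), Loc-1→Loc-3 = (-28, -812, -434.5).
Normal n = (Loc-1→Loc-2) × (Loc-1→Loc-3) = (-132961.4, 372411.6, -687400).
So ∂z/∂E = −n_x/n_z = −0.19343 and ∂z/∂N = −n_y/n_z = 0.54177.
Gradient magnitude |∇z| = √(a² + b²) = √(0.03741 + 0.29351) = 0.57526.
True dip = arctan(0.57526) = 29.9°, dipping toward SSE (azimuth ≈ 160°).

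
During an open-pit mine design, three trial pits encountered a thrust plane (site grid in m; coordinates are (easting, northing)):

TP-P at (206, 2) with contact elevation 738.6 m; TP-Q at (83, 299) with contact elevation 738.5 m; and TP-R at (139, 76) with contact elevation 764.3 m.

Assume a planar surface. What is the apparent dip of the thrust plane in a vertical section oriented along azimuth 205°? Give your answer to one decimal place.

29.5°

Two edge vectors: TP-P→TP-Q = (-123, 297, -0.1), TP-P→TP-R = (-67, 74, 25.7).
Normal n = (TP-P→TP-Q) × (TP-P→TP-R) = (7640.3, 3167.8, 10797).
So ∂z/∂E = −n_x/n_z = −0.70763 and ∂z/∂N = −n_y/n_z = −0.29340.
Unit vector along 205° is (sin 205°, cos 205°) = (-0.4226, -0.9063).
Slope in that direction = a·(-0.4226) + b·(-0.9063) = 0.56497.
Apparent dip = arctan|0.56497| = 29.5° (true dip is 37.5°, so apparent ≤ true as expected).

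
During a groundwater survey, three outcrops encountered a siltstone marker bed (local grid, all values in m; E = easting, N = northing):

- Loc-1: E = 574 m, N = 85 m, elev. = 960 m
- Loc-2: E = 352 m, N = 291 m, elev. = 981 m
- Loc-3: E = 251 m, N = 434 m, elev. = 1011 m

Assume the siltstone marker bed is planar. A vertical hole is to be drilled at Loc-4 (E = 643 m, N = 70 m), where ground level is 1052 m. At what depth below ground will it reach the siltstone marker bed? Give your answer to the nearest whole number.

Two edge vectors: Loc-1→Loc-2 = (-222, 206, 21), Loc-1→Loc-3 = (-323, 349, 51).
Normal n = (Loc-1→Loc-2) × (Loc-1→Loc-3) = (3177, 4539, -10940).
So ∂z/∂E = −n_x/n_z = 0.29040 and ∂z/∂N = −n_y/n_z = 0.41490.
Intercept c from Loc-1: 960 − 166.69 − 35.27 = 758.04.
At (643, 70): z_contact = 186.7 + 29.0 + 758.04 = 973.8 m.
Depth below ground = 1052 − 973.8 = 78 m.

78 m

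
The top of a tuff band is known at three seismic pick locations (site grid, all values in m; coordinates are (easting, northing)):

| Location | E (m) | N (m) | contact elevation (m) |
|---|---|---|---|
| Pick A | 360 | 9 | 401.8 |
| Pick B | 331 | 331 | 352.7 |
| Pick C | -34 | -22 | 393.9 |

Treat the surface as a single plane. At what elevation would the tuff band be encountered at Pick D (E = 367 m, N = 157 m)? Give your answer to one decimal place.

379.9 m

Two edge vectors: Pick A→Pick B = (-29, 322, -49.1), Pick A→Pick C = (-394, -31, -7.9).
Normal n = (Pick A→Pick B) × (Pick A→Pick C) = (-4065.9, 19116.3, 127767).
So ∂z/∂E = −n_x/n_z = 0.03182 and ∂z/∂N = −n_y/n_z = −0.14962.
Intercept c from Pick A: 401.8 − 11.46 + 1.35 = 391.69.
At (367, 157): z = 11.7 − 23.5 + 391.69 = 379.9 m.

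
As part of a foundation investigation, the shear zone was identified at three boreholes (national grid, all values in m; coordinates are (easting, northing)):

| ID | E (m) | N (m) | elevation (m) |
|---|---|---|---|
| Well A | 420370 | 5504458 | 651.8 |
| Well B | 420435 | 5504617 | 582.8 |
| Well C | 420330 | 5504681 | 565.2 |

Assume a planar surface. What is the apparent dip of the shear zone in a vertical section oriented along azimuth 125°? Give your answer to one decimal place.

Two edge vectors: Well A→Well B = (65, 159, -69), Well A→Well C = (-40, 223, -86.6).
Normal n = (Well A→Well B) × (Well A→Well C) = (1617.6, 8389, 20855).
So ∂z/∂E = −n_x/n_z = −0.07756 and ∂z/∂N = −n_y/n_z = −0.40225.
Unit vector along 125° is (sin 125°, cos 125°) = (0.8192, -0.5736).
Slope in that direction = a·(0.8192) + b·(-0.5736) = 0.16719.
Apparent dip = arctan|0.16719| = 9.5° (true dip is 22.3°, so apparent ≤ true as expected).

9.5°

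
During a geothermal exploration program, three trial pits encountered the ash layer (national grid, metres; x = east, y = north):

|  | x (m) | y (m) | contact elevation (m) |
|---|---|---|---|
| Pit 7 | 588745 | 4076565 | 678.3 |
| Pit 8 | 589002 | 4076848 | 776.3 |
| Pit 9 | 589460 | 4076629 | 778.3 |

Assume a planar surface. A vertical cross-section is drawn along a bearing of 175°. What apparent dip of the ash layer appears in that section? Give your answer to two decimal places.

Let the plane be z = a·x + b·y + c.
Pit 8−Pit 7: 257a + 283b = 98;  Pit 9−Pit 7: 715a + 64b = 100.
Solving gives a = 0.11850, b = 0.23868.
Unit vector along 175° is (sin 175°, cos 175°) = (0.0872, -0.9962).
Slope in that direction = a·(0.0872) + b·(-0.9962) = −0.22744.
Apparent dip = arctan|0.22744| = 12.81° (true dip is 14.9°, so apparent ≤ true as expected).

12.81°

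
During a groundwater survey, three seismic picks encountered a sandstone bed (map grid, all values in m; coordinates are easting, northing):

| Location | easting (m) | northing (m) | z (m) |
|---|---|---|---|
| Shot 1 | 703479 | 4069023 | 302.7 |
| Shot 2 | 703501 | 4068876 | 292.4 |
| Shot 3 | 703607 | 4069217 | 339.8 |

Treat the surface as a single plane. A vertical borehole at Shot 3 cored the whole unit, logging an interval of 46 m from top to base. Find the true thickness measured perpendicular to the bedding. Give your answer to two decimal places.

Two edge vectors: Shot 1→Shot 2 = (22, -147, -10.3), Shot 1→Shot 3 = (128, 194, 37.1).
Normal n = (Shot 1→Shot 2) × (Shot 1→Shot 3) = (-3455.5, -2134.6, 23084).
So ∂z/∂easting = −n_x/n_z = 0.14969 and ∂z/∂northing = −n_y/n_z = 0.09247.
|∇z| = √(a²+b²) = 0.17595, so dip δ = arctan(0.17595) = 9.98°.
True thickness = vertical thickness × cos δ = 46 × cos 9.98° = 45.30 m.

45.30 m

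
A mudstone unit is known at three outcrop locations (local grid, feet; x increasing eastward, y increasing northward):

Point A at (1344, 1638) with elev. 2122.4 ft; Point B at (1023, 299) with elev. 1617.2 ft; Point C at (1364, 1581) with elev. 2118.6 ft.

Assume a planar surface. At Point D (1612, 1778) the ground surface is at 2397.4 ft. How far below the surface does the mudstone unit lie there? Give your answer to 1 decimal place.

98.9 ft

Two edge vectors: Point A→Point B = (-321, -1339, -505.2), Point A→Point C = (20, -57, -3.8).
Normal n = (Point A→Point B) × (Point A→Point C) = (-23708.2, -11323.8, 45077).
So ∂z/∂x = −n_x/n_z = 0.525949 and ∂z/∂y = −n_y/n_z = 0.251210.
Intercept c from Point A: 2122.4 − 706.88 − 411.48 = 1004.04.
At (1612, 1778): z_contact = 847.83 + 446.65 + 1004.04 = 2298.52 ft.
Depth below ground = 2397.4 − 2298.52 = 98.9 ft.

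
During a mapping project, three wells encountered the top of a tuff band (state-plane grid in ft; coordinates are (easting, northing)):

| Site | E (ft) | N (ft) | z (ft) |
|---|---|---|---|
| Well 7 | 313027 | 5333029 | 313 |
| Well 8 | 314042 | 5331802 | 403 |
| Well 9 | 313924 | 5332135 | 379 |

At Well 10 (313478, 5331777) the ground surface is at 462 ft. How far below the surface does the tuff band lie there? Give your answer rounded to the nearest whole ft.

Two edge vectors: Well 7→Well 8 = (1015, -1227, 90), Well 7→Well 9 = (897, -894, 66).
Normal n = (Well 7→Well 8) × (Well 7→Well 9) = (-522, 13740, 193209).
So ∂z/∂E = −n_x/n_z = 0.00270174 and ∂z/∂N = −n_y/n_z = −0.07111470.
Intercept c from Well 7: 313 − 845.72 + 379256.76 = 378724.04.
At (313478, 5331777): z_contact = 846.9 − 379167.7 + 378724.04 = 403.3 ft.
Depth below ground = 462 − 403.3 = 59 ft.

59 ft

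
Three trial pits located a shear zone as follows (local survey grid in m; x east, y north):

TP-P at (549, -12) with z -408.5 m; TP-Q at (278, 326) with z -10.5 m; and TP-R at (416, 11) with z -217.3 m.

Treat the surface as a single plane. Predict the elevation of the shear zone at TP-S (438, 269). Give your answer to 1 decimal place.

Two edge vectors: TP-P→TP-Q = (-271, 338, 398), TP-P→TP-R = (-133, 23, 191.2).
Normal n = (TP-P→TP-Q) × (TP-P→TP-R) = (55471.6, -1118.8, 38721).
So ∂z/∂x = −n_x/n_z = −1.43260 and ∂z/∂y = −n_y/n_z = 0.02889.
Intercept c from TP-P: -408.5 + 786.50 + 0.35 = 378.34.
At (438, 269): z = −627.5 + 7.8 + 378.34 = -241.4 m.

-241.4 m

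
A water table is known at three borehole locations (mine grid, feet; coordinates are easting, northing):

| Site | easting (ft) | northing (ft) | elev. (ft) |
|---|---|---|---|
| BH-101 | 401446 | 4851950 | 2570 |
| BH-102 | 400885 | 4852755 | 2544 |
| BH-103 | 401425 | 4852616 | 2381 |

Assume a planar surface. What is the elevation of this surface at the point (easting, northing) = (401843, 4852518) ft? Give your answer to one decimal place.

Two edge vectors: BH-101→BH-102 = (-561, 805, -26), BH-101→BH-103 = (-21, 666, -189).
Normal n = (BH-101→BH-102) × (BH-101→BH-103) = (-134829, -105483, -356721).
So ∂z/∂easting = −n_x/n_z = −0.377967655 and ∂z/∂northing = −n_y/n_z = −0.295701683.
Intercept c from BH-101: 2570 + 151733.60 + 1434729.78 = 1589033.38.
At (401843, 4852518): z = −151883.7 − 1434897.7 + 1589033.38 = 2252.0 ft.

2252.0 ft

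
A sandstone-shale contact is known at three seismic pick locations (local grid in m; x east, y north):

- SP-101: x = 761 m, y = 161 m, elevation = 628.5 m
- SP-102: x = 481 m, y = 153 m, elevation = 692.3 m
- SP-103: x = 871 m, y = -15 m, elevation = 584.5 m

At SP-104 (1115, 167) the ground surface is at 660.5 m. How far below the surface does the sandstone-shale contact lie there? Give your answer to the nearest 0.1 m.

Let the plane be z = a·x + b·y + c.
SP-102−SP-101: −280a − 8b = 63.8;  SP-103−SP-101: 110a − 176b = −44.
Solving gives a = −0.230877, b = 0.105702.
Then c = 628.5 − a·761 − b·161 = 787.18.
At (1115, 167): z_contact = −257.43 + 17.65 + 787.18 = 547.40 m.
Depth below ground = 660.5 − 547.40 = 113.1 m.

113.1 m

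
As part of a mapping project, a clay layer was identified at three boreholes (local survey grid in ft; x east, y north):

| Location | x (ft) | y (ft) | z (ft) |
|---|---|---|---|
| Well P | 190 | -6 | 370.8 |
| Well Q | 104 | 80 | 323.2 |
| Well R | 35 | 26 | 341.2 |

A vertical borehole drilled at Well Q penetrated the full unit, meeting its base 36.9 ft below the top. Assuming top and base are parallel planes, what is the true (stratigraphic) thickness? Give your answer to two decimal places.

Let the plane be z = a·x + b·y + c.
Well Q−Well P: −86a + 86b = −47.6;  Well R−Well P: −155a + 32b = −29.6.
Solving gives a = 0.09665, b = −0.45683.
|∇z| = √(a²+b²) = 0.46695, so dip δ = arctan(0.46695) = 25.03°.
True thickness = vertical thickness × cos δ = 36.9 × cos 25.03° = 33.43 ft.

33.43 ft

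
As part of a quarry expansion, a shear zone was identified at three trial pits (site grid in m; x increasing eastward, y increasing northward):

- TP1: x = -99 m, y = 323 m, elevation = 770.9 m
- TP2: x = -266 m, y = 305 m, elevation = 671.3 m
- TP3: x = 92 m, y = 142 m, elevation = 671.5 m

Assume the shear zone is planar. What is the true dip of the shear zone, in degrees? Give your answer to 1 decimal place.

49.3°

Two edge vectors: TP1→TP2 = (-167, -18, -99.6), TP1→TP3 = (191, -181, -99.4).
Normal n = (TP1→TP2) × (TP1→TP3) = (-16238.4, -35623.4, 33665).
So ∂z/∂x = −n_x/n_z = 0.48235 and ∂z/∂y = −n_y/n_z = 1.05817.
Gradient magnitude |∇z| = √(a² + b²) = √(0.23266 + 1.11973) = 1.16292.
True dip = arctan(1.16292) = 49.3°, dipping toward SSW (azimuth ≈ 205°).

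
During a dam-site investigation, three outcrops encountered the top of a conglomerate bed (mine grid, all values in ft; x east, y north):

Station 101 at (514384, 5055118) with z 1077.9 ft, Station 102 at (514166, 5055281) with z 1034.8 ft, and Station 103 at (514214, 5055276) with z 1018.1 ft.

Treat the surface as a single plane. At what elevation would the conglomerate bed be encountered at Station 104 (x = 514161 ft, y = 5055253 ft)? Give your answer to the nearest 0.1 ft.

Let the plane be z = a·x + b·y + c.
Station 102−Station 101: −218a + 163b = −43.1;  Station 103−Station 101: −170a + 158b = −59.8.
Solving gives a = −0.436234036, b = −0.847846748.
Then c = 1077.9 − a·514384 − b·5055118 = 4511435.06.
At (514161, 5055253): z = −224294.5 − 4286079.8 + 4511435.06 = 1060.7 ft.

1060.7 ft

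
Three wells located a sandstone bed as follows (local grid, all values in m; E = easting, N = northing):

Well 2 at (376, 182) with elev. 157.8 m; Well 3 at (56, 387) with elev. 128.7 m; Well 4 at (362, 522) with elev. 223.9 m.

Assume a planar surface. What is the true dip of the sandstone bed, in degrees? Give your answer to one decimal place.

Let the plane be z = a·E + b·N + c.
Well 3−Well 2: −320a + 205b = −29.1;  Well 4−Well 2: −14a + 340b = 66.1.
Solving gives a = 0.22132, b = 0.20352.
Gradient magnitude |∇z| = √(a² + b²) = √(0.04898 + 0.04142) = 0.30067.
True dip = arctan(0.30067) = 16.7°, dipping toward SW (azimuth ≈ 227°).

16.7°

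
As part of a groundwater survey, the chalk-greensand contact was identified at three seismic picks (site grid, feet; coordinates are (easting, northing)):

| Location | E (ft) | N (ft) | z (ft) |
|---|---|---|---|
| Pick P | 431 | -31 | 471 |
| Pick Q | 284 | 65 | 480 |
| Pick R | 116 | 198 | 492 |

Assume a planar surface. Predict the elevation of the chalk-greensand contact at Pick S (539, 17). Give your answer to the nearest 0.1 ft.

Two edge vectors: Pick P→Pick Q = (-147, 96, 9), Pick P→Pick R = (-315, 229, 21).
Normal n = (Pick P→Pick Q) × (Pick P→Pick R) = (-45, 252, -3423).
So ∂z/∂E = −n_x/n_z = −0.01315 and ∂z/∂N = −n_y/n_z = 0.07362.
Intercept c from Pick P: 471 + 5.67 + 2.28 = 478.95.
At (539, 17): z = −7.1 + 1.3 + 478.95 = 473.1 ft.

473.1 ft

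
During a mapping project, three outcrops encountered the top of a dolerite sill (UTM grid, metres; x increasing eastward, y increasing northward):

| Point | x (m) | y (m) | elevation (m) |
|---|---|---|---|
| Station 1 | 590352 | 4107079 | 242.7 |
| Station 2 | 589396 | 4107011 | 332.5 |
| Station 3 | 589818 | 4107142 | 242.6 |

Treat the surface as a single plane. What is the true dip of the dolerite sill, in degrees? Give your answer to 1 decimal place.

26.6°

Let the plane be z = a·x + b·y + c.
Station 2−Station 1: −956a − 68b = 89.8;  Station 3−Station 1: −534a + 63b = −0.1.
Solving gives a = −0.05853, b = −0.49771.
Gradient magnitude |∇z| = √(a² + b²) = √(0.00343 + 0.24771) = 0.50114.
True dip = arctan(0.50114) = 26.6°, dipping toward N (azimuth ≈ 007°).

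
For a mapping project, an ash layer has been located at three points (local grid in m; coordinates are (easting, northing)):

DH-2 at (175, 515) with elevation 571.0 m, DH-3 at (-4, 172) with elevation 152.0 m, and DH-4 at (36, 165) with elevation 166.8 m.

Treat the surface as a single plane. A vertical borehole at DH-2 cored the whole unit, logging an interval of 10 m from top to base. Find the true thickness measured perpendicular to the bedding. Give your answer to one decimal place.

6.8 m

Let the plane be z = a·E + b·N + c.
DH-3−DH-2: −179a − 343b = −419;  DH-4−DH-2: −139a − 350b = −404.2.
Solving gives a = 0.53492, b = 0.94242.
|∇z| = √(a²+b²) = 1.08365, so dip δ = arctan(1.08365) = 47.30°.
True thickness = vertical thickness × cos δ = 10 × cos 47.30° = 6.8 m.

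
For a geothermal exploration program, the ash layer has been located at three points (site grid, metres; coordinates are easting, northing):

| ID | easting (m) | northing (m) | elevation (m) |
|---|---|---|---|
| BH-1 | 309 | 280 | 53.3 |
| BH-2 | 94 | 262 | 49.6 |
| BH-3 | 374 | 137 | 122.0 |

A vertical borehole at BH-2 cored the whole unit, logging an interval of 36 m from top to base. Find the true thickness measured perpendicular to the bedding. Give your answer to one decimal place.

Let the plane be z = a·easting + b·northing + c.
BH-2−BH-1: −215a − 18b = −3.7;  BH-3−BH-1: 65a − 143b = 68.7.
Solving gives a = 0.05533, b = −0.45527.
|∇z| = √(a²+b²) = 0.45862, so dip δ = arctan(0.45862) = 24.64°.
True thickness = vertical thickness × cos δ = 36 × cos 24.64° = 32.7 m.

32.7 m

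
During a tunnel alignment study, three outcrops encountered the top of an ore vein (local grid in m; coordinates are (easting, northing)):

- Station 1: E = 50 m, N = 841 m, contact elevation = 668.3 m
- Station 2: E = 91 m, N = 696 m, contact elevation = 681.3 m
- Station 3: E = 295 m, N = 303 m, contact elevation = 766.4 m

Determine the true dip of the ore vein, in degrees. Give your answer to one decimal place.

28.4°

Let the plane be z = a·E + b·N + c.
Station 2−Station 1: 41a − 145b = 13;  Station 3−Station 1: 245a − 538b = 98.1.
Solving gives a = 0.53691, b = 0.06216.
Gradient magnitude |∇z| = √(a² + b²) = √(0.28827 + 0.00386) = 0.54049.
True dip = arctan(0.54049) = 28.4°, dipping toward W (azimuth ≈ 263°).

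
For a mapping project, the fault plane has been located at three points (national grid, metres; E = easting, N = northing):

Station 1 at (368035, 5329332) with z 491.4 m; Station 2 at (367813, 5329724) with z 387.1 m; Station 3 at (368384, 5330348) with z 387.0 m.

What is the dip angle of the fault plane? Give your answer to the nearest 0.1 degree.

Let the plane be z = a·E + b·N + c.
Station 2−Station 1: −222a + 392b = −104.3;  Station 3−Station 1: 349a + 1016b = −104.4.
Solving gives a = 0.17950, b = −0.16442.
Gradient magnitude |∇z| = √(a² + b²) = √(0.03222 + 0.02703) = 0.24342.
True dip = arctan(0.24342) = 13.7°, dipping toward NW (azimuth ≈ 312°).

13.7°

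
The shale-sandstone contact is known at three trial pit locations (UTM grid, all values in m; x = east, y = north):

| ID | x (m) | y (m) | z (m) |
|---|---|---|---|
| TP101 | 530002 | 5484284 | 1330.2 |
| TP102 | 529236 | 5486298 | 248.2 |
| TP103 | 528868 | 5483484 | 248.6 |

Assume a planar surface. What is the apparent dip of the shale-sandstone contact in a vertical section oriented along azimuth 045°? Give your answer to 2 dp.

32.85°

Two edge vectors: TP101→TP102 = (-766, 2014, -1082), TP101→TP103 = (-1134, -800, -1081.6).
Normal n = (TP101→TP102) × (TP101→TP103) = (-3043942.4, 398482.4, 2896676).
So ∂z/∂x = −n_x/n_z = 1.05084 and ∂z/∂y = −n_y/n_z = −0.13757.
Unit vector along 045° is (sin 45°, cos 45°) = (0.7071, 0.7071).
Slope in that direction = a·(0.7071) + b·(0.7071) = 0.64578.
Apparent dip = arctan|0.64578| = 32.85° (true dip is 46.7°, so apparent ≤ true as expected).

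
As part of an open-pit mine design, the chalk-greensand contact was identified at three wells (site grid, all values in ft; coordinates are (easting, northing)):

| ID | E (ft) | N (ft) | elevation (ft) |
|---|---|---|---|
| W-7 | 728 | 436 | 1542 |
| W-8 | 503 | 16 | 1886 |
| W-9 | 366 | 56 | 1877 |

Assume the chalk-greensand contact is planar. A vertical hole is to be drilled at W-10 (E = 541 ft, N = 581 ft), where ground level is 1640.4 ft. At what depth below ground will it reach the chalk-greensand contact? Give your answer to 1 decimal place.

177.5 ft

Two edge vectors: W-7→W-8 = (-225, -420, 344), W-7→W-9 = (-362, -380, 335).
Normal n = (W-7→W-8) × (W-7→W-9) = (-9980, -49153, -66540).
So ∂z/∂E = −n_x/n_z = −0.14998 and ∂z/∂N = −n_y/n_z = −0.73870.
Intercept c from W-7: 1542 + 109.19 + 322.07 = 1973.26.
At (541, 581): z_contact = −81.14 − 429.18 + 1973.26 = 1462.94 ft.
Depth below ground = 1640.4 − 1462.94 = 177.5 ft.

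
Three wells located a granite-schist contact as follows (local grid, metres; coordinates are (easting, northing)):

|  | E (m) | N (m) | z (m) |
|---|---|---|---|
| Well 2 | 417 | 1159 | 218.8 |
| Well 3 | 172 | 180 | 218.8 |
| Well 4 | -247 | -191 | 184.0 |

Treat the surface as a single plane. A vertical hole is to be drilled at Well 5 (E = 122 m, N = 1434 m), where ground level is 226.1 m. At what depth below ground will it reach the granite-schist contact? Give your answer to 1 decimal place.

Two edge vectors: Well 2→Well 3 = (-245, -979, 0), Well 2→Well 4 = (-664, -1350, -34.8).
Normal n = (Well 2→Well 3) × (Well 2→Well 4) = (34069.2, -8526, -319306).
So ∂z/∂E = −n_x/n_z = 0.106698 and ∂z/∂N = −n_y/n_z = −0.026702.
Intercept c from Well 2: 218.8 − 44.49 + 30.95 = 205.25.
At (122, 1434): z_contact = 13.02 − 38.29 + 205.25 = 179.98 m.
Depth below ground = 226.1 − 179.98 = 46.1 m.

46.1 m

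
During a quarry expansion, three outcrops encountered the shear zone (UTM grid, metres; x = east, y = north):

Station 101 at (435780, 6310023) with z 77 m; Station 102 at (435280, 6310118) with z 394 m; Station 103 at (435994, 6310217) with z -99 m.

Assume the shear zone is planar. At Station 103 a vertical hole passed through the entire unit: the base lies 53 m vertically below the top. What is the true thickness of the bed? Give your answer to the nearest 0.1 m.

Two edge vectors: Station 101→Station 102 = (-500, 95, 317), Station 101→Station 103 = (214, 194, -176).
Normal n = (Station 101→Station 102) × (Station 101→Station 103) = (-78218, -20162, -117330).
So ∂z/∂x = −n_x/n_z = −0.66665 and ∂z/∂y = −n_y/n_z = −0.17184.
|∇z| = √(a²+b²) = 0.68844, so dip δ = arctan(0.68844) = 34.55°.
True thickness = vertical thickness × cos δ = 53 × cos 34.55° = 43.7 m.

43.7 m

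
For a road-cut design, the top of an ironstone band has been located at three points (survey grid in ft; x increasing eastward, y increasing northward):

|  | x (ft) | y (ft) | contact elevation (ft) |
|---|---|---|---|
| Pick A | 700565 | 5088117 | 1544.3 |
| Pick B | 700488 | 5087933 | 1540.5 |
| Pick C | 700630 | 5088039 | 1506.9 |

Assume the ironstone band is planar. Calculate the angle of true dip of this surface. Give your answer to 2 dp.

22.09°

Let the plane be z = a·x + b·y + c.
Pick B−Pick A: −77a − 184b = −3.8;  Pick C−Pick A: 65a − 78b = −37.4.
Solving gives a = −0.36654, b = 0.17404.
Gradient magnitude |∇z| = √(a² + b²) = √(0.13435 + 0.03029) = 0.40576.
True dip = arctan(0.40576) = 22.09°, dipping toward ESE (azimuth ≈ 115°).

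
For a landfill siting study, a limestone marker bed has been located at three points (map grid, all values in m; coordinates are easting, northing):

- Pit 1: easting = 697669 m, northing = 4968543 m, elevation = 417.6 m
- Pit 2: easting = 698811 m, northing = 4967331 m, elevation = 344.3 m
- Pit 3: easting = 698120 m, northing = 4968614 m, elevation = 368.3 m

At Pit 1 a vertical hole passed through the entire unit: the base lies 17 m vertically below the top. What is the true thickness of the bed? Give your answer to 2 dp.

Two edge vectors: Pit 1→Pit 2 = (1142, -1212, -73.3), Pit 1→Pit 3 = (451, 71, -49.3).
Normal n = (Pit 1→Pit 2) × (Pit 1→Pit 3) = (64955.9, 23242.3, 627694).
So ∂z/∂easting = −n_x/n_z = −0.10348 and ∂z/∂northing = −n_y/n_z = −0.03703.
|∇z| = √(a²+b²) = 0.10991, so dip δ = arctan(0.10991) = 6.27°.
True thickness = vertical thickness × cos δ = 17 × cos 6.27° = 16.90 m.

16.90 m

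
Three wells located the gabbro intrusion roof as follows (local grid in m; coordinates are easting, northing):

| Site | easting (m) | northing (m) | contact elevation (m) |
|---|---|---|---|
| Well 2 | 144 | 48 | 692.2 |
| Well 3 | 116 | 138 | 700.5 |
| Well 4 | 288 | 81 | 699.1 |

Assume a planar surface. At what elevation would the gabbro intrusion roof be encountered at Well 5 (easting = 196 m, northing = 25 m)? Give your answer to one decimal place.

691.2 m

Two edge vectors: Well 2→Well 3 = (-28, 90, 8.3), Well 2→Well 4 = (144, 33, 6.9).
Normal n = (Well 2→Well 3) × (Well 2→Well 4) = (347.1, 1388.4, -13884).
So ∂z/∂easting = −n_x/n_z = 0.02500 and ∂z/∂northing = −n_y/n_z = 0.10000.
Intercept c from Well 2: 692.2 − 3.60 − 4.80 = 683.80.
At (196, 25): z = 4.9 + 2.5 + 683.80 = 691.2 m.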